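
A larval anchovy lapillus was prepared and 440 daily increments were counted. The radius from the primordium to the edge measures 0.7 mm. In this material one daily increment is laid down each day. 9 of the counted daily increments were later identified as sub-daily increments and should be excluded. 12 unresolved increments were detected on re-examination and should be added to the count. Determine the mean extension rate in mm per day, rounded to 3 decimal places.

Adjusted count: 440 − 9 + 12 = 443 daily increments.
Extension rate ≈ 0.7 / 443 = 0.002 mm per day.

0.002 mm per day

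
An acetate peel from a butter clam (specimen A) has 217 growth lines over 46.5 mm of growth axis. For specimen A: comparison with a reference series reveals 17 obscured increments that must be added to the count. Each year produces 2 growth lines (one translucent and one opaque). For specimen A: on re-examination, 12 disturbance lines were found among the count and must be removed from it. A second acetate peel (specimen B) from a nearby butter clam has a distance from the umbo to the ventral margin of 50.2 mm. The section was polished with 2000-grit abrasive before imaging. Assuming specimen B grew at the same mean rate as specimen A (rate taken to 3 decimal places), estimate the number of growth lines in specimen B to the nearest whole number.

240 growth lines

Specimen A: adjusted count: 217 − 12 + 17 = 222 growth lines.
Specimen A: with 2 growth lines per year, 222 / 2 = 111 years.
A: Mean rate = 46.5 mm / 111 years ≈ 0.419 mm per year.
For B, 50.2 / 0.419 = 119.81 years; at 2 growth lines per year that is 119.81 × 2 ≈ 240 growth lines.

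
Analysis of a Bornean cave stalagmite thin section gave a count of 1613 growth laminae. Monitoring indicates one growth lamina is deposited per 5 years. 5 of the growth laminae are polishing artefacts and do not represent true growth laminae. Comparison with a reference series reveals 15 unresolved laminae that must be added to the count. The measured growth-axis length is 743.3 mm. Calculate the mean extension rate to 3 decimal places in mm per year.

Adjusted count: 1613 − 5 + 15 = 1623 growth laminae.
1623 growth laminae at 5 years each span 1623 × 5 = 8115 years.
Extension rate ≈ 743.3 / 8115 = 0.092 mm per year.

0.092 mm per year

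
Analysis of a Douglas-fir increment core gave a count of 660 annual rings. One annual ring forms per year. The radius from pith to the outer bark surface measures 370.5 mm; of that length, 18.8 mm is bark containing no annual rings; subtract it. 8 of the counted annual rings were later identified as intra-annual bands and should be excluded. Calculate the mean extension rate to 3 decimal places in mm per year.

Correcting the raw count gives 660 − 8 = 652 true annual rings.
Removing the 18.8 mm offcut leaves 370.5 − 18.8 = 351.7 mm.
Mean rate = 351.7 mm / 652 years ≈ 0.539 mm per year.

0.539 mm per year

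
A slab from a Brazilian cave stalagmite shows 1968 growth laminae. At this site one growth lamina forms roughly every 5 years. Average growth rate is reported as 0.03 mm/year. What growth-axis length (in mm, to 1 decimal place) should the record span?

At 5 years per growth lamina, 1968 × 5 = 9840 years.
9840 years at 0.03 mm/year gives 0.03 × 9840 = 295.2 mm.

295.2 mm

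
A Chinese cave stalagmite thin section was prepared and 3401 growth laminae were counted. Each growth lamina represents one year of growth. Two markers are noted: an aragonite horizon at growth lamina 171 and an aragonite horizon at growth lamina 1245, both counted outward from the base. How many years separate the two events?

The two markers are separated by 1245 − 171 = 1074 growth laminae.
One growth lamina per year makes the interval 1074 years.

1074 yr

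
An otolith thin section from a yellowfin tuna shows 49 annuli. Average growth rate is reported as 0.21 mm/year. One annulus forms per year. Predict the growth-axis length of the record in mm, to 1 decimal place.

The record spans 49 years at 0.21 mm per year.
49 years at 0.21 mm/year gives 0.21 × 49 = 10.3 mm.

10.3 mm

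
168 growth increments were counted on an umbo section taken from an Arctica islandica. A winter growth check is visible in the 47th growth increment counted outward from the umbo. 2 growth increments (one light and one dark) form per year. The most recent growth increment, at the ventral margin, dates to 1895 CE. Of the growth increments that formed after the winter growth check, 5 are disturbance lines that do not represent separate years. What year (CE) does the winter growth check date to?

The winter growth check sits at growth increment 47 from the umbo, so 168 − 47 = 121 growth increments formed after it.
Excluding 5 false growth increments: 121 − 5 = 116.
With 2 growth increments per year, 116 / 2 = 58 years.
1895 − 58 = 1837 CE.

1837 CE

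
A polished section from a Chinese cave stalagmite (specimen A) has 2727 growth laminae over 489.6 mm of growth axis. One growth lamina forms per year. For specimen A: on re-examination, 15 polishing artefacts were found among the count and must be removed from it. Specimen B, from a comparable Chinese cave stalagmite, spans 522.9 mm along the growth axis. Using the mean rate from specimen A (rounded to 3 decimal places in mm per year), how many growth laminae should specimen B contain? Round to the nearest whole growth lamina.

2889 growth laminae

Specimen A: after corrections the count is 2727 − 15 = 2712 growth laminae.
A: 489.6 mm over 2712 years gives 489.6 / 2712 ≈ 0.181 mm per year.
Specimen B: 522.9 mm / 0.181 mm per year = 2888.95 years ≈ 2889 growth laminae.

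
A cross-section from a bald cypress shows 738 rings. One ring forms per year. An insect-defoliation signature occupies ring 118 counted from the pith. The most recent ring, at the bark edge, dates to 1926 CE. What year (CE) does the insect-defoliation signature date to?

1306 CE

Between ring 118 and the bark edge there are 738 − 118 = 620 rings.
1926 − 620 = 1306 CE.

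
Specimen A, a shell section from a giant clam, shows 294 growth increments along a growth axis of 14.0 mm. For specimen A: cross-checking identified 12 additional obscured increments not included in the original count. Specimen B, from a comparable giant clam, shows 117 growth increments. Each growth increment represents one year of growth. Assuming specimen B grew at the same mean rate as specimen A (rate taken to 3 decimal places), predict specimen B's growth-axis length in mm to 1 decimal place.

Specimen A: adjusted count: 294 + 12 = 306 growth increments.
A: 14.0 mm over 306 years gives 14.0 / 306 ≈ 0.046 mm/yr.
Length of B = 0.046 × 117 = 5.4 mm.

5.4 mm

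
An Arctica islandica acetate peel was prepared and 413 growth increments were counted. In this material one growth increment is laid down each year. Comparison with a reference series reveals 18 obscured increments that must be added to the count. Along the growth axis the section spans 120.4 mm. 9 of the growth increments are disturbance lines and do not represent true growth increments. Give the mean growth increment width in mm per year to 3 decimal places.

Correcting the raw count gives 413 − 9 + 18 = 422 true growth increments.
Extension rate ≈ 120.4 / 422 = 0.285 mm per year.

0.285 mm per year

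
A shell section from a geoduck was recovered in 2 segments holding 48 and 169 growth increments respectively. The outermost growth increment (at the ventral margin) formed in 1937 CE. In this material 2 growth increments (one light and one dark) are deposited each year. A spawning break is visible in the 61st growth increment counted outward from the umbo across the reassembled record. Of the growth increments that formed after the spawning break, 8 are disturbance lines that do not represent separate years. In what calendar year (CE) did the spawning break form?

1863 CE

Total growth increments = 48 + 169 = 217.
The spawning break sits at growth increment 61 from the umbo, so 217 − 61 = 156 growth increments formed after it.
156 − 8 false = 148 true growth increments after the spawning break.
148 growth increments at 2 per year is 148 / 2 = 74 years.
1937 − 74 = 1863 CE.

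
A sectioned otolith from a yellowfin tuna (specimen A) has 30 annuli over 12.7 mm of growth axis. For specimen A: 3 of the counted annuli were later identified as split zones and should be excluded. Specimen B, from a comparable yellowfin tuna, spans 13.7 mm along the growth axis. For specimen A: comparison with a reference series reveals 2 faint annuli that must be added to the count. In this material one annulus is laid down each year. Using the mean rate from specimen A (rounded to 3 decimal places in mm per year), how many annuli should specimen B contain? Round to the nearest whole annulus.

Specimen A: after corrections the count is 30 − 3 + 2 = 29 annuli.
A: Extension rate ≈ 12.7 / 29 = 0.438 mm per year.
Specimen B: 13.7 mm / 0.438 mm per year = 31.28 years ≈ 31 annuli.

31 annuli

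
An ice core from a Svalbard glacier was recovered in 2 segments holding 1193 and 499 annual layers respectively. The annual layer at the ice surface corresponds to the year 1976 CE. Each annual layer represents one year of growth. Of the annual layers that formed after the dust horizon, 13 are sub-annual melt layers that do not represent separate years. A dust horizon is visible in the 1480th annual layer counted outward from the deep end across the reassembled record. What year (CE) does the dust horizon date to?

Total annual layers = 1193 + 499 = 1692.
Between annual layer 1480 and the ice surface there are 1692 − 1480 = 212 annual layers.
Removing the 13 false annual layers leaves 212 − 13 = 199 true annual layers beyond the dust horizon.
1976 − 199 = 1777 CE.

1777 CE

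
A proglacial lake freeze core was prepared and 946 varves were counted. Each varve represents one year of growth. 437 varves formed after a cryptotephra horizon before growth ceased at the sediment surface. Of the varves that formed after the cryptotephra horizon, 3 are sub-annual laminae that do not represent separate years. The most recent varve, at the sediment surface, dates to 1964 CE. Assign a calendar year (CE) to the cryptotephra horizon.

1530 CE

There are 437 varves younger than the cryptotephra horizon.
437 − 3 false = 434 true varves after the cryptotephra horizon.
Counting back 434 years from 1964 CE places the cryptotephra horizon in 1964 − 434 = 1530 CE.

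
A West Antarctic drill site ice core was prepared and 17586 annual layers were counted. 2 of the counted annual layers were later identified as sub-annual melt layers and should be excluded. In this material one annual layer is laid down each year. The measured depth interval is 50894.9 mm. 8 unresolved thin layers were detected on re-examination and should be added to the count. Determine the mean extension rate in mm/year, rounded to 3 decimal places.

True annual layer count = 17586 − 2 + 8 = 17592.
Mean rate = 50894.9 mm / 17592 years ≈ 2.893 mm/year.

2.893 mm/year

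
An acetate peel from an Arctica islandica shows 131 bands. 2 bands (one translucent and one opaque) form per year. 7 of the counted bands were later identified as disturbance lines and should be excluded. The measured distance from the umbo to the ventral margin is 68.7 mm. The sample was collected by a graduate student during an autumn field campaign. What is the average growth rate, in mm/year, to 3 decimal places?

1.108 mm/year

After corrections the count is 131 − 7 = 124 bands.
With 2 bands per year, 124 / 2 = 62 years.
Mean rate = 68.7 mm / 62 years ≈ 1.108 mm/year.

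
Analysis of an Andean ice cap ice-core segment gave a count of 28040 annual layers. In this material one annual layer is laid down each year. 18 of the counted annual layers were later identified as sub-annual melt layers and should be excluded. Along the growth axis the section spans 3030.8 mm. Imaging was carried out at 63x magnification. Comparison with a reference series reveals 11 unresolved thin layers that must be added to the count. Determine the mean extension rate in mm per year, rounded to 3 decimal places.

0.108 mm per year

Adjusted count: 28040 − 18 + 11 = 28033 annual layers.
Extension rate ≈ 3030.8 / 28033 = 0.108 mm per year.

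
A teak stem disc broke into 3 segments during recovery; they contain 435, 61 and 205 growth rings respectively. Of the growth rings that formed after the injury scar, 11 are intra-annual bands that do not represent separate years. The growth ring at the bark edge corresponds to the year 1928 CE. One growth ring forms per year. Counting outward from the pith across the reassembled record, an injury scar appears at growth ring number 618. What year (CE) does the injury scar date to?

1856 CE

Total growth rings = 435 + 61 + 205 = 701.
701 − 618 = 83 growth rings lie beyond the injury scar toward the bark edge.
Excluding 11 false growth rings: 83 − 11 = 72.
1928 − 72 = 1856 CE.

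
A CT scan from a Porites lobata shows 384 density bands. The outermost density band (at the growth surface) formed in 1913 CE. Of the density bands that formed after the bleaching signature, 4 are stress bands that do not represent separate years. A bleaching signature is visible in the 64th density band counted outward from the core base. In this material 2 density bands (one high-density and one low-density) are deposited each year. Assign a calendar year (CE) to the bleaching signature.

1755 CE

Between density band 64 and the growth surface there are 384 − 64 = 320 density bands.
Removing the 4 false density bands leaves 320 − 4 = 316 true density bands beyond the bleaching signature.
316 density bands at 2 per year is 316 / 2 = 158 years.
The density band at the growth surface is 1913 CE, so the bleaching signature dates to 1913 − 158 = 1755 CE.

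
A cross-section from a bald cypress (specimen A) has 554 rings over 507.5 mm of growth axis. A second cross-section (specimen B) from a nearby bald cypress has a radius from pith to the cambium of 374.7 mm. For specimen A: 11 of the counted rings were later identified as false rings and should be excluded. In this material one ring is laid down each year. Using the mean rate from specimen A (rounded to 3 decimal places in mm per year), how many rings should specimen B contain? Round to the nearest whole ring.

Specimen A: after corrections the count is 554 − 11 = 543 rings.
A: 507.5 mm over 543 years gives 507.5 / 543 ≈ 0.935 mm per year.
B spans 374.7 / 0.935 = 400.75 years ≈ 401 rings.

401 rings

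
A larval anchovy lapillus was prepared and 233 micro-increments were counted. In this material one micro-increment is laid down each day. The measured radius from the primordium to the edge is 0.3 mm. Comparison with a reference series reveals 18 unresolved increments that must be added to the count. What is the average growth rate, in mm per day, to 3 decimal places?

True micro-increment count = 233 + 18 = 251.
Extension rate ≈ 0.3 / 251 = 0.001 mm per day.

0.001 mm per day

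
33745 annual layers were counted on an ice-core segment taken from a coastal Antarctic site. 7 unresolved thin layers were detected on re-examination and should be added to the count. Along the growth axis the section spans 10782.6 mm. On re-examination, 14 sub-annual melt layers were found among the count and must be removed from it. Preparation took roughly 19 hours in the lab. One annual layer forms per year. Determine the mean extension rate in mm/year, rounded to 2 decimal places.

True annual layer count = 33745 − 14 + 7 = 33738.
Extension rate ≈ 10782.6 / 33738 = 0.32 mm/year.

0.32 mm/year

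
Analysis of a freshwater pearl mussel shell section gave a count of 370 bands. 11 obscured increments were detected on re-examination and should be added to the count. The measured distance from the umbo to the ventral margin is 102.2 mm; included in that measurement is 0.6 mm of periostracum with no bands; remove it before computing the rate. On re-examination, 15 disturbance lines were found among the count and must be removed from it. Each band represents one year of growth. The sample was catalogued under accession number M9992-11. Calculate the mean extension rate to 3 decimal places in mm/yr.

After corrections the count is 370 − 15 + 11 = 366 bands.
Removing the 0.6 mm offcut leaves 102.2 − 0.6 = 101.6 mm.
Extension rate ≈ 101.6 / 366 = 0.278 mm/yr.

0.278 mm/yr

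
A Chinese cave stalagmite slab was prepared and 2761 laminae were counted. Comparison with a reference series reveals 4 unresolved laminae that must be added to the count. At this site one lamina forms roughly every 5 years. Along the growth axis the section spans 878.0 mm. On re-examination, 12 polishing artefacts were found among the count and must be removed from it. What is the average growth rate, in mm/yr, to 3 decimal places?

0.064 mm/yr

After corrections the count is 2761 − 12 + 4 = 2753 laminae.
At 5 years per lamina, 2753 × 5 = 13765 years.
878.0 mm over 13765 years gives 878.0 / 13765 ≈ 0.064 mm/yr.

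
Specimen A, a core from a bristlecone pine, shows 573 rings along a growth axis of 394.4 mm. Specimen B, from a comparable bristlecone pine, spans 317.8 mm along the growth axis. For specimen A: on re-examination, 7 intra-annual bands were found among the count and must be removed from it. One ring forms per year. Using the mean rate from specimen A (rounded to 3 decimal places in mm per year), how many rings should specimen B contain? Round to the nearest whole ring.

456 rings

Specimen A: correcting the raw count gives 573 − 7 = 566 true rings.
A: Mean rate = 394.4 mm / 566 years ≈ 0.697 mm/year.
For B, 317.8 / 0.697 = 455.95 years ≈ 456 rings.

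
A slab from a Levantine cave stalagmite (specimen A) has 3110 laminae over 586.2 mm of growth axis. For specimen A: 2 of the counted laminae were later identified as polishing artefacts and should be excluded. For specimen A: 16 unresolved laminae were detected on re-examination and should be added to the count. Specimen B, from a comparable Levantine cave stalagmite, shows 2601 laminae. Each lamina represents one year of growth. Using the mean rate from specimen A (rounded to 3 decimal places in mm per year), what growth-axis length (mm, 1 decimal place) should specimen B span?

Specimen A: correcting the raw count gives 3110 − 2 + 16 = 3124 true laminae.
A: 586.2 mm over 3124 years gives 586.2 / 3124 ≈ 0.188 mm/yr.
Length of B = 0.188 × 2601 = 489.0 mm.

489.0 mm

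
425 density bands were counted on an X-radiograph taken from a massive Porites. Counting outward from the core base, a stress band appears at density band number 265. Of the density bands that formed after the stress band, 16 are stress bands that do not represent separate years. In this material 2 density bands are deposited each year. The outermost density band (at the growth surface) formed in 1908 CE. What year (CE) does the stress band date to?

425 − 265 = 160 density bands lie beyond the stress band toward the growth surface.
Excluding 16 false density bands: 160 − 16 = 144.
Dividing by 2 density bands per year: 144 / 2 = 72 years.
1908 − 72 = 1836 CE.

1836 CE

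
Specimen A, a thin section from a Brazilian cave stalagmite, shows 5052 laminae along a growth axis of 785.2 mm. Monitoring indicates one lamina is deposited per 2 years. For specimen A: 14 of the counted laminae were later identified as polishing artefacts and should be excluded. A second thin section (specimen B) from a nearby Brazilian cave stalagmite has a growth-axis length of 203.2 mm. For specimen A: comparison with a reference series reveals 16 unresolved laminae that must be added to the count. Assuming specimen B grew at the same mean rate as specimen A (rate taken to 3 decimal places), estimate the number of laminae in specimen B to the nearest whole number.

Specimen A: true lamina count = 5052 − 14 + 16 = 5054.
Specimen A: 5054 laminae at 2 years each span 5054 × 2 = 10108 years.
A: Mean rate = 785.2 mm / 10108 years ≈ 0.078 mm per year.
Specimen B: 203.2 mm / 0.078 mm per year = 2605.13 years; at 2 years per lamina that is 2605.13 / 2 ≈ 1303 laminae.

1303 laminae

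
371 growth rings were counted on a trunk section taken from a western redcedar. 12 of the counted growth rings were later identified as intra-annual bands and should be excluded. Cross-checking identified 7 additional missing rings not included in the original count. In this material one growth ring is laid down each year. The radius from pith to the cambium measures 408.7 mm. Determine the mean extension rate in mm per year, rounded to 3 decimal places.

1.117 mm per year

Correcting the raw count gives 371 − 12 + 7 = 366 true growth rings.
Extension rate ≈ 408.7 / 366 = 1.117 mm per year.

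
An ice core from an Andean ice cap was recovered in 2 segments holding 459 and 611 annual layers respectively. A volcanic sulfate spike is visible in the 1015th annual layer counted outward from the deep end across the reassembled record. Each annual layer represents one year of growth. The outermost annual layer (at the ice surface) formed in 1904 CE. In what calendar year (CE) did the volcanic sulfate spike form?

Total annual layers = 459 + 611 = 1070.
The volcanic sulfate spike sits at annual layer 1015 from the deep end, so 1070 − 1015 = 55 annual layers formed after it.
Counting back 55 years from 1904 CE places the volcanic sulfate spike in 1904 − 55 = 1849 CE.

1849 CE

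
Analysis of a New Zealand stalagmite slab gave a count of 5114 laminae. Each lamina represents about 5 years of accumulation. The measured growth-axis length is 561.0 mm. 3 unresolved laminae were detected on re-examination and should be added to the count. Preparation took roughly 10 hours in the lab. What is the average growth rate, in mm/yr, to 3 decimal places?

0.022 mm/yr

Correcting the raw count gives 5114 + 3 = 5117 true laminae.
At 5 years per lamina, 5117 × 5 = 25585 years.
561.0 mm over 25585 years gives 561.0 / 25585 ≈ 0.022 mm/yr.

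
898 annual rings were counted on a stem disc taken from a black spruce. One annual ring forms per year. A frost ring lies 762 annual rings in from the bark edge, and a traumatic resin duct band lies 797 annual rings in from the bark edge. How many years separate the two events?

Separation: 797 − 762 = 35 annual rings.
That is 35 years at one annual ring per year.

35 yr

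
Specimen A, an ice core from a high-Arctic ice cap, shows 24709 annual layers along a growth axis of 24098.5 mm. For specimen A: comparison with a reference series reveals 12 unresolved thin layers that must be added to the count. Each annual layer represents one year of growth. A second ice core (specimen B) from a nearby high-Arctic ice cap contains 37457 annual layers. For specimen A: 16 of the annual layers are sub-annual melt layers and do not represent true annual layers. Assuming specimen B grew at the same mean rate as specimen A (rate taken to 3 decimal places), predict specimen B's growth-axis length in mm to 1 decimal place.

Specimen A: after corrections the count is 24709 − 16 + 12 = 24705 annual layers.
A: Mean rate = 24098.5 mm / 24705 years ≈ 0.975 mm per year.
Length of B = 0.975 × 37457 = 36520.6 mm.

36520.6 mm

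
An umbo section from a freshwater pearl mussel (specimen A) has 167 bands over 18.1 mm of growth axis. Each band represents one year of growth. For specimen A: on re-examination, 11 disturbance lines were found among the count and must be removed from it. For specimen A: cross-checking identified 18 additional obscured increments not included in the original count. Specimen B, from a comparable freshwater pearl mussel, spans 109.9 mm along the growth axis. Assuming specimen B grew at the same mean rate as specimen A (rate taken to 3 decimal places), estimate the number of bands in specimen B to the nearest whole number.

Specimen A: true band count = 167 − 11 + 18 = 174.
A: Extension rate ≈ 18.1 / 174 = 0.104 mm/yr.
Specimen B: 109.9 mm / 0.104 mm per year = 1056.73 years ≈ 1057 bands.

1057 bands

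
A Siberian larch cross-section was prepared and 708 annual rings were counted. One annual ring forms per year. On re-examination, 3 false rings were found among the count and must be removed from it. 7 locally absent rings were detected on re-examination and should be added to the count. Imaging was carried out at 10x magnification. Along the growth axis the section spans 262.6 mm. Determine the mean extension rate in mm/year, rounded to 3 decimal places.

0.369 mm/year

Correcting the raw count gives 708 − 3 + 7 = 712 true annual rings.
262.6 mm over 712 years gives 262.6 / 712 ≈ 0.369 mm/year.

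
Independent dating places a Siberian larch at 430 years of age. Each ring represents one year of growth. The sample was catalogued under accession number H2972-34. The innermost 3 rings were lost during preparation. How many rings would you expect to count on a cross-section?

427 rings

One ring per year gives 430 rings over 430 years.
Subtracting the 3 rings not captured gives 430 − 3 = 427 rings in the record.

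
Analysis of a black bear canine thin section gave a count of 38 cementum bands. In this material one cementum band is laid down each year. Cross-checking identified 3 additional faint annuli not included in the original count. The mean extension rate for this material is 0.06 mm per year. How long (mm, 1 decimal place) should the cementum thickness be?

2.5 mm

Adjusted count: 38 + 3 = 41 cementum bands.
41 years at 0.06 mm/year gives 0.06 × 41 = 2.5 mm.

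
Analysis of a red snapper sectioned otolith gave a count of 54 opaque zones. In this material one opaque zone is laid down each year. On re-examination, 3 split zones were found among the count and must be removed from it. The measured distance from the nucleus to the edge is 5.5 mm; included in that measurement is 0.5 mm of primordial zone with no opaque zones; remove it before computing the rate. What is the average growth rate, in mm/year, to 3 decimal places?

After corrections the count is 54 − 3 = 51 opaque zones.
The growth record spans 5.5 − 0.5 = 5.0 mm.
5.0 mm over 51 years gives 5.0 / 51 ≈ 0.098 mm/year.

0.098 mm/year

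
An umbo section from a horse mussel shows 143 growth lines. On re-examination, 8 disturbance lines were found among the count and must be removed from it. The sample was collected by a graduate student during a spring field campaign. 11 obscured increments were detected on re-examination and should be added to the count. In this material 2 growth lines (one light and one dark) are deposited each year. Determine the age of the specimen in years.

73 yr

After corrections the count is 143 − 8 + 11 = 146 growth lines.
With 2 growth lines per year, 146 / 2 = 73 years.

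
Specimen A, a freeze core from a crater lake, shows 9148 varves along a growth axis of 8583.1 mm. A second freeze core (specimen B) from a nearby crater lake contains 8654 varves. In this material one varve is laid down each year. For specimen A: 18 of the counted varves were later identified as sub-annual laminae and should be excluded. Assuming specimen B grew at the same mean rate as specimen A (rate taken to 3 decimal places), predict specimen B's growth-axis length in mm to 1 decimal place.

8134.8 mm

Specimen A: true varve count = 9148 − 18 = 9130.
A: 8583.1 mm over 9130 years gives 8583.1 / 9130 ≈ 0.940 mm per year.
For B, 0.940 mm/year × 8654 years = 8134.8 mm.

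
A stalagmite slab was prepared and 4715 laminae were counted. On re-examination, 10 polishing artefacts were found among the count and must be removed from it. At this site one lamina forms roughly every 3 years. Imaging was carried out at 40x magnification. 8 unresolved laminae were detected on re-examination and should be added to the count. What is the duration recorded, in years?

True lamina count = 4715 − 10 + 8 = 4713.
4713 laminae at 3 years each span 4713 × 3 = 14139 years.

14139 years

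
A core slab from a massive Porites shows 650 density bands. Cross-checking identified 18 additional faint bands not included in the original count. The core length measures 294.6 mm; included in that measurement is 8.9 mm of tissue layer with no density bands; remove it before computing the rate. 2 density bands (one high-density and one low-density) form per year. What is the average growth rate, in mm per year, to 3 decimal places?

Adjusted count: 650 + 18 = 668 density bands.
With 2 density bands per year, 668 / 2 = 334 years.
The growth record spans 294.6 − 8.9 = 285.7 mm.
Extension rate ≈ 285.7 / 334 = 0.855 mm per year.

0.855 mm per year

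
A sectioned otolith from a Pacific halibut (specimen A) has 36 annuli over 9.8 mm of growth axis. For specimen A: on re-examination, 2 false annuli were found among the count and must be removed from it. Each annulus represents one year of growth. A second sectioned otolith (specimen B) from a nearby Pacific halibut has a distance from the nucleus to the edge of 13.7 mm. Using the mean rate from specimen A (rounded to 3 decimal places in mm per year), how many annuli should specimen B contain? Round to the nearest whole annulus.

Specimen A: correcting the raw count gives 36 − 2 = 34 true annuli.
A: 9.8 mm over 34 years gives 9.8 / 34 ≈ 0.288 mm/year.
Specimen B: 13.7 mm / 0.288 mm per year = 47.57 years ≈ 48 annuli.

48 annuli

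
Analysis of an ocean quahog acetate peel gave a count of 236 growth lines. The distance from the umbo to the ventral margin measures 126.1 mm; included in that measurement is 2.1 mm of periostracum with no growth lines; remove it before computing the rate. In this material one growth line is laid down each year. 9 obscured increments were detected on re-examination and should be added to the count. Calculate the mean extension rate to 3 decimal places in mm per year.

0.506 mm per year

Correcting the raw count gives 236 + 9 = 245 true growth lines.
Removing the 2.1 mm offcut leaves 126.1 − 2.1 = 124.0 mm.
124.0 mm over 245 years gives 124.0 / 245 ≈ 0.506 mm per year.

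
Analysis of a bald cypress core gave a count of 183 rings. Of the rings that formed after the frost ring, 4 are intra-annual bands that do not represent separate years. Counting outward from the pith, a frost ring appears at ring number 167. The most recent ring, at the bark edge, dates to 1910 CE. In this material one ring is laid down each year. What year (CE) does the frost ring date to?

1898 CE

The frost ring sits at ring 167 from the pith, so 183 − 167 = 16 rings formed after it.
Excluding 4 false rings: 16 − 4 = 12.
The ring at the bark edge is 1910 CE, so the frost ring dates to 1910 − 12 = 1898 CE.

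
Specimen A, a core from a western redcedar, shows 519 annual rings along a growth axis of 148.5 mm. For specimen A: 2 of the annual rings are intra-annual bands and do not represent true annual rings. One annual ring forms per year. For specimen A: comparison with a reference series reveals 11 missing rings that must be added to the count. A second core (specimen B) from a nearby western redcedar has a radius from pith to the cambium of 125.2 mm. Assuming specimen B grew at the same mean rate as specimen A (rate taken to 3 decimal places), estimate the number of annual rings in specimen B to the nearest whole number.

446 annual rings

Specimen A: adjusted count: 519 − 2 + 11 = 528 annual rings.
A: Extension rate ≈ 148.5 / 528 = 0.281 mm per year.
B spans 125.2 / 0.281 = 445.55 years ≈ 446 annual rings.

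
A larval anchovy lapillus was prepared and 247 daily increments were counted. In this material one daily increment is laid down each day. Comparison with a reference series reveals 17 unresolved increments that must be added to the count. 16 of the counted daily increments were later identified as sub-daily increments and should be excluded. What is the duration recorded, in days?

True daily increment count = 247 − 16 + 17 = 248.
One daily increment per day makes the duration 248 days.

248 d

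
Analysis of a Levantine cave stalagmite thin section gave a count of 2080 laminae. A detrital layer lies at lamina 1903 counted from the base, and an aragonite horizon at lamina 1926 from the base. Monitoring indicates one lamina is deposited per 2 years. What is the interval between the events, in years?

1926 − 1903 = 23 laminae lie between the two events.
23 laminae at 2 years each span 23 × 2 = 46 years.

46 yr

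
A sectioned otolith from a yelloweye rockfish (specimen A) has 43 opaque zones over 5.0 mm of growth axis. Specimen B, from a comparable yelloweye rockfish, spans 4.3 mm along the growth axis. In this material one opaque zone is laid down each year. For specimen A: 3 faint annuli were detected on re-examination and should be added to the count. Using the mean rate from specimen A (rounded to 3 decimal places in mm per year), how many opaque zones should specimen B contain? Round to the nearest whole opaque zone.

Specimen A: true opaque zone count = 43 + 3 = 46.
A: Mean rate = 5.0 mm / 46 years ≈ 0.109 mm per year.
B spans 4.3 / 0.109 = 39.45 years ≈ 39 opaque zones.

39 opaque zones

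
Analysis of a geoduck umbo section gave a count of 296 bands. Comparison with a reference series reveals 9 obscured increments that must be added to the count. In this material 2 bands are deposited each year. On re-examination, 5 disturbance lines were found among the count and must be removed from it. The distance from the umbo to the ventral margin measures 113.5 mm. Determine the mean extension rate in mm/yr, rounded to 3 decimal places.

0.757 mm/yr

True band count = 296 − 5 + 9 = 300.
With 2 bands per year, 300 / 2 = 150 years.
Extension rate ≈ 113.5 / 150 = 0.757 mm/yr.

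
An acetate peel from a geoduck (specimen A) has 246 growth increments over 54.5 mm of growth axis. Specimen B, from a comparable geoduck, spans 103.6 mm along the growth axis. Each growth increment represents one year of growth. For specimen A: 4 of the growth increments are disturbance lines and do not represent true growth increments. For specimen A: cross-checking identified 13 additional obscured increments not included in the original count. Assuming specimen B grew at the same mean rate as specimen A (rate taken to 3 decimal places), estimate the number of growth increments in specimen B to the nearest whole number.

Specimen A: true growth increment count = 246 − 4 + 13 = 255.
A: Mean rate = 54.5 mm / 255 years ≈ 0.214 mm/year.
Specimen B: 103.6 mm / 0.214 mm per year = 484.11 years ≈ 484 growth increments.

484 growth increments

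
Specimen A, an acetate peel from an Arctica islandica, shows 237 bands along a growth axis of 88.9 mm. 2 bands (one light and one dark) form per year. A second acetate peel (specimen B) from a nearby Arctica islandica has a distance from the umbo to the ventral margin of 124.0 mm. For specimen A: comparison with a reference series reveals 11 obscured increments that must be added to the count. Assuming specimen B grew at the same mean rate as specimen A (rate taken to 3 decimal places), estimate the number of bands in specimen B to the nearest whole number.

Specimen A: true band count = 237 + 11 = 248.
Specimen A: 248 bands at 2 per year is 248 / 2 = 124 years.
A: Mean rate = 88.9 mm / 124 years ≈ 0.717 mm/yr.
Specimen B: 124.0 mm / 0.717 mm per year = 172.94 years; at 2 bands per year that is 172.94 × 2 ≈ 346 bands.

346 bands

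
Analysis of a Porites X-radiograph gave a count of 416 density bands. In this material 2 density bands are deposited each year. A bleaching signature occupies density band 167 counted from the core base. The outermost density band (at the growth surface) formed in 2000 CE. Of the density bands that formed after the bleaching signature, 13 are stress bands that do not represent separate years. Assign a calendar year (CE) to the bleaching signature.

Between density band 167 and the growth surface there are 416 − 167 = 249 density bands.
249 − 13 false = 236 true density bands after the bleaching signature.
With 2 density bands per year, 236 / 2 = 118 years.
Counting back 118 years from 2000 CE places the bleaching signature in 2000 − 118 = 1882 CE.

1882 CE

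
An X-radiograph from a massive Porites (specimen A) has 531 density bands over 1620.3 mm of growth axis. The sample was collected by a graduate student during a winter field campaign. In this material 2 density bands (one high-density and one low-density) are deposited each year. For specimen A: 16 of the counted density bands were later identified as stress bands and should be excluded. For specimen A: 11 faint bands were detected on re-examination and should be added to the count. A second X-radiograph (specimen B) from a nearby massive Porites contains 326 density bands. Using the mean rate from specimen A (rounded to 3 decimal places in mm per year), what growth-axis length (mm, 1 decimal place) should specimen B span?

Specimen A: correcting the raw count gives 531 − 16 + 11 = 526 true density bands.
Specimen A: with 2 density bands per year, 526 / 2 = 263 years.
A: Mean rate = 1620.3 mm / 263 years ≈ 6.161 mm/yr.
Specimen B: dividing by 2 density bands per year: 326 / 2 = 163 years. Length of B = 6.161 × 163 = 1004.2 mm.

1004.2 mm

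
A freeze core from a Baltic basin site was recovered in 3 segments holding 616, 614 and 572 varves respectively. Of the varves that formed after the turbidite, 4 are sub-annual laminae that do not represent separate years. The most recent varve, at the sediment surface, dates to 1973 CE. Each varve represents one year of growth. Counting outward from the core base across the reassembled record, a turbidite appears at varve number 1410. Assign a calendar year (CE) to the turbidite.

1585 CE

Total varves = 616 + 614 + 572 = 1802.
Between varve 1410 and the sediment surface there are 1802 − 1410 = 392 varves.
392 − 4 false = 388 true varves after the turbidite.
Counting back 388 years from 1973 CE places the turbidite in 1973 − 388 = 1585 CE.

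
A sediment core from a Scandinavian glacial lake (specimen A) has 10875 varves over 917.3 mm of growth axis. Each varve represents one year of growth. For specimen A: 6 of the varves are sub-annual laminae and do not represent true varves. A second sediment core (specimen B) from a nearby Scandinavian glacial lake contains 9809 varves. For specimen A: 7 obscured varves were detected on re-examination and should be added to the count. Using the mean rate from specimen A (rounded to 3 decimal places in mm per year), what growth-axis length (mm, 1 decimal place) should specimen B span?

824.0 mm

Specimen A: adjusted count: 10875 − 6 + 7 = 10876 varves.
A: Extension rate ≈ 917.3 / 10876 = 0.084 mm/year.
Length of B = 0.084 × 9809 = 824.0 mm.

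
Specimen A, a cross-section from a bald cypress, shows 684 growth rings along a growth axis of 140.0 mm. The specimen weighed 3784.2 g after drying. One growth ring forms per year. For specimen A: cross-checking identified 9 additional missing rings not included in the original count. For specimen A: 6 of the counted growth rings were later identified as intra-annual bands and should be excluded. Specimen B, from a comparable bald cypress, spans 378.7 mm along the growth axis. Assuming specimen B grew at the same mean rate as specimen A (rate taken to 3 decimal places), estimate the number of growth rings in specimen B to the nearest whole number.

1856 growth rings

Specimen A: true growth ring count = 684 − 6 + 9 = 687.
A: 140.0 mm over 687 years gives 140.0 / 687 ≈ 0.204 mm/yr.
Specimen B: 378.7 mm / 0.204 mm per year = 1856.37 years ≈ 1856 growth rings.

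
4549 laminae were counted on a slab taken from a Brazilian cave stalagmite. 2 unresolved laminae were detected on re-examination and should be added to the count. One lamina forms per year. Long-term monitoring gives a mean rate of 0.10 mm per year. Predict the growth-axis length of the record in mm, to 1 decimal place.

455.1 mm

Correcting the raw count gives 4549 + 2 = 4551 true laminae.
Predicted length = 0.10 mm/year × 4551 years = 455.1 mm.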